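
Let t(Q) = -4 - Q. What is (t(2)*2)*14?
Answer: -168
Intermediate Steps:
(t(2)*2)*14 = ((-4 - 1*2)*2)*14 = ((-4 - 2)*2)*14 = -6*2*14 = -12*14 = -168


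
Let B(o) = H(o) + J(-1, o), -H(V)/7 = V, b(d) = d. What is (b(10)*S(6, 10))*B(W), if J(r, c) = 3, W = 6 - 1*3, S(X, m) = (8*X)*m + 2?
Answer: -86760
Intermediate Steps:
H(V) = -7*V
S(X, m) = 2 + 8*X*m (S(X, m) = 8*X*m + 2 = 2 + 8*X*m)
W = 3 (W = 6 - 3 = 3)
B(o) = 3 - 7*o (B(o) = -7*o + 3 = 3 - 7*o)
(b(10)*S(6, 10))*B(W) = (10*(2 + 8*6*10))*(3 - 7*3) = (10*(2 + 480))*(3 - 21) = (10*482)*(-18) = 4820*(-18) = -86760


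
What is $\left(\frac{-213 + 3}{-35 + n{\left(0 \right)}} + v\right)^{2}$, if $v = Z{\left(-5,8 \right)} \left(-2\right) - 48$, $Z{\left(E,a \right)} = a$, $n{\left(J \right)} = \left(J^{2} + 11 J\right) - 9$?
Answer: $\frac{1697809}{484} \approx 3507.9$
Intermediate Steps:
$n{\left(J \right)} = -9 + J^{2} + 11 J$
$v = -64$ ($v = 8 \left(-2\right) - 48 = -16 - 48 = -64$)
$\left(\frac{-213 + 3}{-35 + n{\left(0 \right)}} + v\right)^{2} = \left(\frac{-213 + 3}{-35 + \left(-9 + 0^{2} + 11 \cdot 0\right)} - 64\right)^{2} = \left(- \frac{210}{-35 + \left(-9 + 0 + 0\right)} - 64\right)^{2} = \left(- \frac{210}{-35 - 9} - 64\right)^{2} = \left(- \frac{210}{-44} - 64\right)^{2} = \left(\left(-210\right) \left(- \frac{1}{44}\right) - 64\right)^{2} = \left(\frac{105}{22} - 64\right)^{2} = \left(- \frac{1303}{22}\right)^{2} = \frac{1697809}{484}$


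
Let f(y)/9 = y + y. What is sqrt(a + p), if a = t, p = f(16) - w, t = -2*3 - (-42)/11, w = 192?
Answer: 2*sqrt(2838)/11 ≈ 9.6860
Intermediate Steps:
f(y) = 18*y (f(y) = 9*(y + y) = 9*(2*y) = 18*y)
t = -24/11 (t = -6 - (-42)/11 = -6 - 6*(-7/11) = -6 + 42/11 = -24/11 ≈ -2.1818)
p = 96 (p = 18*16 - 1*192 = 288 - 192 = 96)
a = -24/11 ≈ -2.1818
sqrt(a + p) = sqrt(-24/11 + 96) = sqrt(1032/11) = 2*sqrt(2838)/11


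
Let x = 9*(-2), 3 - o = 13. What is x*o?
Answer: 180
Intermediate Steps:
o = -10 (o = 3 - 1*13 = 3 - 13 = -10)
x = -18
x*o = -18*(-10) = 180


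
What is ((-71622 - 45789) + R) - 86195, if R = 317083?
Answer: 113477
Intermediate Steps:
((-71622 - 45789) + R) - 86195 = ((-71622 - 45789) + 317083) - 86195 = (-117411 + 317083) - 86195 = 199672 - 86195 = 113477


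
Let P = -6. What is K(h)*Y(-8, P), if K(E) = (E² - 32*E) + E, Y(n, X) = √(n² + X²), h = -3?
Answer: 1020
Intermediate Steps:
Y(n, X) = √(X² + n²)
K(E) = E² - 31*E
K(h)*Y(-8, P) = (-3*(-31 - 3))*√((-6)² + (-8)²) = (-3*(-34))*√(36 + 64) = 102*√100 = 102*10 = 1020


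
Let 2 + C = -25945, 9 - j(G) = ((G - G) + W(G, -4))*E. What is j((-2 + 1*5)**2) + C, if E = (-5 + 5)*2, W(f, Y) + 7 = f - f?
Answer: -25938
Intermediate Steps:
W(f, Y) = -7 (W(f, Y) = -7 + (f - f) = -7 + 0 = -7)
E = 0 (E = 0*2 = 0)
j(G) = 9 (j(G) = 9 - ((G - G) - 7)*0 = 9 - (0 - 7)*0 = 9 - (-7)*0 = 9 - 1*0 = 9 + 0 = 9)
C = -25947 (C = -2 - 25945 = -25947)
j((-2 + 1*5)**2) + C = 9 - 25947 = -25938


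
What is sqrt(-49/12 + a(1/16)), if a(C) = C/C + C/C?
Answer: 5*I*sqrt(3)/6 ≈ 1.4434*I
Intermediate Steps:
a(C) = 2 (a(C) = 1 + 1 = 2)
sqrt(-49/12 + a(1/16)) = sqrt(-49/12 + 2) = sqrt(-25/12) = 5*I*sqrt(3)/6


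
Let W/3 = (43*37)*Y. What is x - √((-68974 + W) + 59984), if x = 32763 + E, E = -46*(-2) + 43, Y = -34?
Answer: 32898 - 2*I*√42818 ≈ 32898.0 - 413.85*I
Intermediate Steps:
E = 135 (E = 92 + 43 = 135)
W = -162282 (W = 3*((43*37)*(-34)) = 3*(1591*(-34)) = 3*(-54094) = -162282)
x = 32898 (x = 32763 + 135 = 32898)
x - √((-68974 + W) + 59984) = 32898 - √((-68974 - 162282) + 59984) = 32898 - √(-231256 + 59984) = 32898 - √(-171272) = 32898 - 2*I*√42818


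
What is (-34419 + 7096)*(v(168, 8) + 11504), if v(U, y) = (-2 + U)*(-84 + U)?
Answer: -695315704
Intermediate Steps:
v(U, y) = (-84 + U)*(-2 + U)
(-34419 + 7096)*(v(168, 8) + 11504) = (-34419 + 7096)*((168 + 168² - 86*168) + 11504) = -27323*((168 + 28224 - 14448) + 11504) = -27323*(13944 + 11504) = -27323*25448 = -695315704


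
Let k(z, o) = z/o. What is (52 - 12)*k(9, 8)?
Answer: 45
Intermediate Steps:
(52 - 12)*k(9, 8) = (52 - 12)*(9/8) = 40*(9*(⅛)) = 40*(9/8) = 45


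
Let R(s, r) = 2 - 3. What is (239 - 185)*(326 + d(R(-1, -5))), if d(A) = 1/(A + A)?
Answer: 17577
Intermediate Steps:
R(s, r) = -1
d(A) = 1/(2*A)
(239 - 185)*(326 + d(R(-1, -5))) = (239 - 185)*(326 + (½)/(-1)) = 54*(326 + (½)*(-1)) = 54*(326 - ½) = 54*(651/2) = 17577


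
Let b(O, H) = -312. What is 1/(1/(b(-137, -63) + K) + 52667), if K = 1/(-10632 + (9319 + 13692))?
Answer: 3862247/203412950370 ≈ 1.8987e-5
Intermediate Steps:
K = 1/12379 (K = 1/(-10632 + 23011) = 1/12379 ≈ 8.0782e-5)
1/(1/(b(-137, -63) + K) + 52667) = 1/(1/(-312 + 1/12379) + 52667) = 1/(1/(-3862247/12379) + 52667) = 1/(-12379/3862247 + 52667) = 1/(203412950370/3862247) = 3862247/203412950370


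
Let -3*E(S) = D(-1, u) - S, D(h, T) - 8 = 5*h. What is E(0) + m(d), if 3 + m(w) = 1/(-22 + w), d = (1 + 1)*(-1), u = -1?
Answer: -97/24 ≈ -4.0417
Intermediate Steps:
D(h, T) = 8 + 5*h
d = -2 (d = 2*(-1) = -2)
m(w) = -3 + 1/(-22 + w)
E(S) = -1 + S/3 (E(S) = -((8 + 5*(-1)) - S)/3 = -((8 - 5) - S)/3 = -(3 - S)/3 = -1 + S/3)
E(0) + m(d) = (-1 + (⅓)*0) + (67 - 3*(-2))/(-22 - 2) = (-1 + 0) + (67 + 6)/(-24) = -1 - 1/24*73 = -1 - 73/24 = -97/24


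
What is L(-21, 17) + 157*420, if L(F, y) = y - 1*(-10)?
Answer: 65967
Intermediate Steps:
L(F, y) = 10 + y (L(F, y) = y + 10 = 10 + y)
L(-21, 17) + 157*420 = (10 + 17) + 157*420 = 27 + 65940 = 65967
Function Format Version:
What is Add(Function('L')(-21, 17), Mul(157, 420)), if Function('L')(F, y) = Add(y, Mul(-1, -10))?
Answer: 65967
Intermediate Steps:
Function('L')(F, y) = Add(10, y) (Function('L')(F, y) = Add(y, 10) = Add(10, y))
Add(Function('L')(-21, 17), Mul(157, 420)) = Add(Add(10, 17), Mul(157, 420)) = Add(27, 65940) = 65967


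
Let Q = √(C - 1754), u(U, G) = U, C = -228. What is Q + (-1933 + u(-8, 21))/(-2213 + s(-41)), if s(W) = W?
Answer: 1941/2254 + I*√1982 ≈ 0.86114 + 44.52*I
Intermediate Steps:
Q = I*√1982 (Q = √(-228 - 1754) = √(-1982) = I*√1982 ≈ 44.52*I)
Q + (-1933 + u(-8, 21))/(-2213 + s(-41)) = I*√1982 + (-1933 - 8)/(-2213 - 41) = I*√1982 - 1941/(-2254) = I*√1982 - 1941*(-1/2254) = I*√1982 + 1941/2254 = 1941/2254 + I*√1982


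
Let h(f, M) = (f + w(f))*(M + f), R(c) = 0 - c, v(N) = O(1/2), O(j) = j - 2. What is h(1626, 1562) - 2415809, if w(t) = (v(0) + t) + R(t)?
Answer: 2763097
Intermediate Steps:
O(j) = -2 + j
v(N) = -3/2 (v(N) = -2 + 1/2 = -3/2)
R(c) = -c
w(t) = -3/2 (w(t) = (-3/2 + t) - t = -3/2)
h(f, M) = (-3/2 + f)*(M + f) (h(f, M) = (f - 3/2)*(M + f) = (-3/2 + f)*(M + f))
h(1626, 1562) - 2415809 = (1626**2 - 3/2*1562 - 3/2*1626 + 1562*1626) - 2415809 = (2643876 - 2343 - 2439 + 2539812) - 2415809 = 5178906 - 2415809 = 2763097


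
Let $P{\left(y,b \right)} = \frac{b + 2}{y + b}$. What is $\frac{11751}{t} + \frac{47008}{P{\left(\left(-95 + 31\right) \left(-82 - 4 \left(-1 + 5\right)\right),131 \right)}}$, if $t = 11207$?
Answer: $\frac{25362567047}{11207} \approx 2.2631 \cdot 10^{6}$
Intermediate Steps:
$P{\left(y,b \right)} = \frac{2 + b}{b + y}$
$\frac{11751}{t} + \frac{47008}{P{\left(\left(-95 + 31\right) \left(-82 - 4 \left(-1 + 5\right)\right),131 \right)}} = \frac{11751}{11207} + \frac{47008}{\frac{1}{131 + \left(-95 + 31\right) \left(-82 - 4 \left(-1 + 5\right)\right)} \left(2 + 131\right)} = 11751 \cdot \frac{1}{11207} + \frac{47008}{\frac{1}{131 - 64 \left(-82 - 16\right)} 133} = \frac{11751}{11207} + \frac{47008}{\frac{1}{131 - 64 \left(-82 - 16\right)} 133} = \frac{11751}{11207} + \frac{47008}{\frac{1}{131 - -6272} \cdot 133} = \frac{11751}{11207} + \frac{47008}{\frac{1}{131 + 6272} \cdot 133} = \frac{11751}{11207} + \frac{47008}{\frac{1}{6403} \cdot 133} = \frac{11751}{11207} + \frac{47008}{\frac{7}{337}} = \frac{11751}{11207} + 47008 \cdot \frac{337}{7} = \frac{11751}{11207} + \frac{15841696}{7} = \frac{25362567047}{11207}$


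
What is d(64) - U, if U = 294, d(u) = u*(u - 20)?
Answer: 2522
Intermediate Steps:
d(u) = u*(-20 + u)
d(64) - U = 64*(-20 + 64) - 1*294 = 64*44 - 294 = 2816 - 294 = 2522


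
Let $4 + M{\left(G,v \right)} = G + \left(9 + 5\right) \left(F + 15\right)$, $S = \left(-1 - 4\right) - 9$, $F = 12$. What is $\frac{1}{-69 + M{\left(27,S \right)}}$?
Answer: $\frac{1}{332} \approx 0.003012$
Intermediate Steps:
$S = -14$ ($S = -5 - 9 = -14$)
$M{\left(G,v \right)} = 374 + G$ ($M{\left(G,v \right)} = -4 + \left(G + \left(9 + 5\right) \left(12 + 15\right)\right) = -4 + \left(G + 14 \cdot 27\right) = -4 + \left(G + 378\right) = -4 + \left(378 + G\right) = 374 + G$)
$\frac{1}{-69 + M{\left(27,S \right)}} = \frac{1}{-69 + \left(374 + 27\right)} = \frac{1}{-69 + 401} = \frac{1}{332}$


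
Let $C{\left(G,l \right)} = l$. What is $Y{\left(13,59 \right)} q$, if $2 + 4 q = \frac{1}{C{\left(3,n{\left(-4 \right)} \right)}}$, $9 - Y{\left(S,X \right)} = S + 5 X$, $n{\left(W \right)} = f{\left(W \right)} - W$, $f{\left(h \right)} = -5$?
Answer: $\frac{897}{4} \approx 224.25$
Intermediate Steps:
$n{\left(W \right)} = -5 - W$
$Y{\left(S,X \right)} = 9 - S - 5 X$ ($Y{\left(S,X \right)} = 9 - \left(S + 5 X\right) = 9 - S - 5 X$)
$q = - \frac{3}{4}$ ($q = - \frac{1}{2} + \frac{1}{4 \left(-5 - -4\right)} = - \frac{1}{2} + \frac{1}{4 \left(-5 + 4\right)} = - \frac{1}{2} + \frac{1}{4 \left(-1\right)} = - \frac{1}{2} + \frac{1}{4} \left(-1\right) = - \frac{1}{2} - \frac{1}{4} = - \frac{3}{4} \approx -0.75$)
$Y{\left(13,59 \right)} q = \left(9 - 13 - 295\right) \left(- \frac{3}{4}\right) = \left(-299\right) \left(- \frac{3}{4}\right) = \frac{897}{4}$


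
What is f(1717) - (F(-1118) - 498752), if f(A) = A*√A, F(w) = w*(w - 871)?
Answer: -1724950 + 1717*√1717 ≈ -1.6538e+6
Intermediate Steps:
F(w) = w*(-871 + w)
f(A) = A^(3/2)
f(1717) - (F(-1118) - 498752) = 1717^(3/2) - (-1118*(-871 - 1118) - 498752) = 1717*√1717 - (-1118*(-1989) - 498752) = 1717*√1717 - (2223702 - 498752) = 1717*√1717 - 1*1724950 = 1717*√1717 - 1724950 = -1724950 + 1717*√1717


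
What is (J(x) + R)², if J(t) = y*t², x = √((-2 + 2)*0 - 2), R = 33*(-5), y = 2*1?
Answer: 28561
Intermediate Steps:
y = 2
R = -165
x = I*√2 (x = √(0*0 - 2) = √(0 - 2) = √(-2) = I*√2 ≈ 1.4142*I)
J(t) = 2*t²
(J(x) + R)² = (2*(I*√2)² - 165)² = (2*(-2) - 165)² = (-4 - 165)² = (-169)² = 28561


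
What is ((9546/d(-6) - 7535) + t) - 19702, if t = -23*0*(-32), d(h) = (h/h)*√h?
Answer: -27237 - 1591*I*√6 ≈ -27237.0 - 3897.1*I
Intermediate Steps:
d(h) = √h (d(h) = 1*√h = √h)
t = 0 (t = 0*(-32) = 0)
((9546/d(-6) - 7535) + t) - 19702 = ((9546/(√(-6)) - 7535) + 0) - 19702 = ((9546/((I*√6)) - 7535) + 0) - 19702 = ((9546*(-I*√6/6) - 7535) + 0) - 19702 = ((-1591*I*√6 - 7535) + 0) - 19702 = ((-7535 - 1591*I*√6) + 0) - 19702 = (-7535 - 1591*I*√6) - 19702 = -27237 - 1591*I*√6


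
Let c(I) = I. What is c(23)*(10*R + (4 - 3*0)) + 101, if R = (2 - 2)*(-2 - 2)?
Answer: 193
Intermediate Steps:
R = 0 (R = 0*(-4) = 0)
c(23)*(10*R + (4 - 3*0)) + 101 = 23*(10*0 + (4 - 3*0)) + 101 = 23*(0 + (4 + 0)) + 101 = 23*(0 + 4) + 101 = 23*4 + 101 = 92 + 101 = 193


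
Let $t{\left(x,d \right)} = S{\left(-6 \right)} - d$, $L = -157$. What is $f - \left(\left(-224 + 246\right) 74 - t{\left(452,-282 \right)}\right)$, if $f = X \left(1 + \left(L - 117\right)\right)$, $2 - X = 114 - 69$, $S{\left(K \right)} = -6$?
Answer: $10387$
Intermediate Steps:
$X = -43$ ($X = 2 - \left(114 - 69\right) = 2 - 45 = -43$)
$t{\left(x,d \right)} = -6 - d$
$f = 11739$ ($f = - 43 \left(1 - 274\right) = \left(-43\right) \left(-273\right) = 11739$)
$f - \left(\left(-224 + 246\right) 74 - t{\left(452,-282 \right)}\right) = 11739 - \left(\left(-224 + 246\right) 74 - \left(-6 - -282\right)\right) = 11739 - \left(22 \cdot 74 - \left(-6 + 282\right)\right) = 11739 - \left(1628 - 276\right) = 11739 - 1352 = 10387$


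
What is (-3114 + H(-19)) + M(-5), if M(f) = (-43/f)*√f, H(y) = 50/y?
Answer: -59216/19 + 43*I*√5/5 ≈ -3116.6 + 19.23*I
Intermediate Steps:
M(f) = -43/√f
(-3114 + H(-19)) + M(-5) = (-3114 + 50/(-19)) - (-43)*I*√5/5 = (-3114 + 50*(-1/19)) - (-43)*I*√5/5 = (-3114 - 50/19) + 43*I*√5/5 = -59216/19 + 43*I*√5/5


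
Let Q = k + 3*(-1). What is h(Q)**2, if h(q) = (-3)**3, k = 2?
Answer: 729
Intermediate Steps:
Q = -1 (Q = 2 + 3*(-1) = 2 - 3 = -1)
h(q) = -27
h(Q)**2 = (-27)**2 = 729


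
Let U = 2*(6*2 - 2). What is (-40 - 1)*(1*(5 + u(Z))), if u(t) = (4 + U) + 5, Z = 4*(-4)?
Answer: -1394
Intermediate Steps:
Z = -16
U = 20 (U = 2*(12 - 2) = 2*10 = 20)
u(t) = 29 (u(t) = (4 + 20) + 5 = 24 + 5 = 29)
(-40 - 1)*(1*(5 + u(Z))) = (-40 - 1)*(1*(5 + 29)) = -41*34 = -1394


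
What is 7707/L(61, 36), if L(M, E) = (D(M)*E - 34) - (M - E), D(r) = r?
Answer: 7707/2137 ≈ 3.6065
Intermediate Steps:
L(M, E) = -34 + E - M + E*M (L(M, E) = (M*E - 34) - (M - E) = (E*M - 34) + (E - M) = (-34 + E*M) + (E - M) = -34 + E - M + E*M)
7707/L(61, 36) = 7707/(-34 + 36 - 1*61 + 36*61) = 7707/(-34 + 36 - 61 + 2196) = 7707/2137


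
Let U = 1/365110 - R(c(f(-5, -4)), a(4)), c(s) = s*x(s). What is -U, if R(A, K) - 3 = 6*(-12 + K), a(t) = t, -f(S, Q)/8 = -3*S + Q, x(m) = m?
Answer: -16429951/365110 ≈ -45.000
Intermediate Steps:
f(S, Q) = -8*Q + 24*S (f(S, Q) = -8*(-3*S + Q) = -8*(Q - 3*S) = -8*Q + 24*S)
c(s) = s**2 (c(s) = s*s = s**2)
R(A, K) = -69 + 6*K (R(A, K) = 3 + 6*(-12 + K) = 3 + (-72 + 6*K) = -69 + 6*K)
U = 16429951/365110 (U = 1/365110 - (-69 + 6*4) = 1/365110 - (-69 + 24) = 1/365110 - 1*(-45) = 1/365110 + 45 = 16429951/365110 ≈ 45.000)
-U = -1*16429951/365110 = -16429951/365110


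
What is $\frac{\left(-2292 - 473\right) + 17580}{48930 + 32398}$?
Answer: $\frac{14815}{81328} \approx 0.18216$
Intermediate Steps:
$\frac{\left(-2292 - 473\right) + 17580}{48930 + 32398} = \frac{-2765 + 17580}{81328} = 14815 \cdot \frac{1}{81328} = \frac{14815}{81328}$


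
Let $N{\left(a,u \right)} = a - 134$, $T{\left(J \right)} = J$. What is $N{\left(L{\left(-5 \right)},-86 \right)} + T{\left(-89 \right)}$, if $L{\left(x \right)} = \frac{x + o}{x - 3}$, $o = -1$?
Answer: $- \frac{889}{4} \approx -222.25$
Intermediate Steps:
$L{\left(x \right)} = \frac{-1 + x}{-3 + x}$ ($L{\left(x \right)} = \frac{x - 1}{x - 3} = \frac{-1 + x}{-3 + x}$)
$N{\left(a,u \right)} = -134 + a$
$N{\left(L{\left(-5 \right)},-86 \right)} + T{\left(-89 \right)} = \left(-134 + \frac{-1 - 5}{-3 - 5}\right) - 89 = \left(-134 + \frac{1}{-8} \left(-6\right)\right) - 89 = \left(-134 - - \frac{3}{4}\right) - 89 = \left(-134 + \frac{3}{4}\right) - 89 = - \frac{533}{4} - 89 = - \frac{889}{4}$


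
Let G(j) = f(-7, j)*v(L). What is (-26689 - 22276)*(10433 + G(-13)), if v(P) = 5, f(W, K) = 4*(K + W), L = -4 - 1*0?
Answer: -491265845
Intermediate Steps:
L = -4 (L = -4 + 0 = -4)
f(W, K) = 4*K + 4*W
G(j) = -140 + 20*j (G(j) = (4*j + 4*(-7))*5 = (4*j - 28)*5 = (-28 + 4*j)*5 = -140 + 20*j)
(-26689 - 22276)*(10433 + G(-13)) = (-26689 - 22276)*(10433 + (-140 + 20*(-13))) = -48965*(10433 + (-140 - 260)) = -48965*(10433 - 400) = -48965*10033 = -491265845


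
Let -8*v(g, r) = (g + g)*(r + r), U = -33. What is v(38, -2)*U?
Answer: -1254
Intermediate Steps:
v(g, r) = -g*r/2 (v(g, r) = -(g + g)*(r + r)/8 = -2*g*2*r/8 = -g*r/2)
v(38, -2)*U = -1/2*38*(-2)*(-33) = 38*(-33) = -1254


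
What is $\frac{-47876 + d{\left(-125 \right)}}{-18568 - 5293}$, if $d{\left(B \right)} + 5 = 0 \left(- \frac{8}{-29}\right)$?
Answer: $\frac{47881}{23861} \approx 2.0067$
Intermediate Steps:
$d{\left(B \right)} = -5$ ($d{\left(B \right)} = -5 + 0 \left(- \frac{8}{-29}\right) = -5 + 0 \left(\left(-8\right) \left(- \frac{1}{29}\right)\right) = -5 + 0 \cdot \frac{8}{29} = -5 + 0 = -5$)
$\frac{-47876 + d{\left(-125 \right)}}{-18568 - 5293} = \frac{-47876 - 5}{-18568 - 5293} = - \frac{47881}{-23861} = \left(-47881\right) \left(- \frac{1}{23861}\right) = \frac{47881}{23861}$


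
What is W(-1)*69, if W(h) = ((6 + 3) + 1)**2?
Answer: 6900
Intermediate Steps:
W(h) = 100 (W(h) = (9 + 1)**2 = 10**2 = 100)
W(-1)*69 = 100*69 = 6900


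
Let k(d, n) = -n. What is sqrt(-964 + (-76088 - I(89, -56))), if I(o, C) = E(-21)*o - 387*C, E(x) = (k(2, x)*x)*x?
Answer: I*sqrt(922953) ≈ 960.7*I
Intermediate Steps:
E(x) = -x**3 (E(x) = ((-x)*x)*x = (-x**2)*x = -x**3)
I(o, C) = -387*C + 9261*o (I(o, C) = (-1*(-21)**3)*o - 387*C = (-1*(-9261))*o - 387*C = 9261*o - 387*C = -387*C + 9261*o)
sqrt(-964 + (-76088 - I(89, -56))) = sqrt(-964 + (-76088 - (-387*(-56) + 9261*89))) = sqrt(-964 + (-76088 - (21672 + 824229))) = sqrt(-964 + (-76088 - 1*845901)) = sqrt(-964 + (-76088 - 845901)) = sqrt(-964 - 921989) = sqrt(-922953) = I*sqrt(922953)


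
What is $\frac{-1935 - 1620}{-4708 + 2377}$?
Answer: $\frac{395}{259} \approx 1.5251$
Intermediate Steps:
$\frac{-1935 - 1620}{-4708 + 2377} = - \frac{3555}{-2331} = \left(-3555\right) \left(- \frac{1}{2331}\right) = \frac{395}{259}$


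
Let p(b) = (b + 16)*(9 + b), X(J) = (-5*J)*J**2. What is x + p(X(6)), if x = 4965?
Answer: 1144509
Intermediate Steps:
X(J) = -5*J**3
p(b) = (9 + b)*(16 + b) (p(b) = (16 + b)*(9 + b) = (9 + b)*(16 + b))
x + p(X(6)) = 4965 + (144 + (-5*6**3)**2 + 25*(-5*6**3)) = 4965 + (144 + (-5*216)**2 + 25*(-5*216)) = 4965 + (144 + (-1080)**2 + 25*(-1080)) = 4965 + (144 + 1166400 - 27000) = 4965 + 1139544 = 1144509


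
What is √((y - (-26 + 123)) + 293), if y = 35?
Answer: √231 ≈ 15.199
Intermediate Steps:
√((y - (-26 + 123)) + 293) = √((35 - (-26 + 123)) + 293) = √((35 - 1*97) + 293) = √((35 - 97) + 293) = √(-62 + 293) = √231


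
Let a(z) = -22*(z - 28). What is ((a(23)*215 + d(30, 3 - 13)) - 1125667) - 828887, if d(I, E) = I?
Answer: -1930874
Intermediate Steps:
a(z) = 616 - 22*z (a(z) = -22*(-28 + z) = 616 - 22*z)
((a(23)*215 + d(30, 3 - 13)) - 1125667) - 828887 = (((616 - 22*23)*215 + 30) - 1125667) - 828887 = (((616 - 506)*215 + 30) - 1125667) - 828887 = ((110*215 + 30) - 1125667) - 828887 = ((23650 + 30) - 1125667) - 828887 = (23680 - 1125667) - 828887 = -1101987 - 828887 = -1930874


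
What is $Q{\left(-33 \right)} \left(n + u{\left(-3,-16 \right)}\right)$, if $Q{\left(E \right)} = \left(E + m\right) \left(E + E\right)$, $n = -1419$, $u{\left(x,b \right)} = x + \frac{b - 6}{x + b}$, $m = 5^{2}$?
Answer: $- \frac{14253888}{19} \approx -7.5021 \cdot 10^{5}$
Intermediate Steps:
$m = 25$
$u{\left(x,b \right)} = x + \frac{-6 + b}{b + x}$
$Q{\left(E \right)} = 2 E \left(25 + E\right)$ ($Q{\left(E \right)} = \left(E + 25\right) \left(E + E\right) = \left(25 + E\right) 2 E = 2 E \left(25 + E\right)$)
$Q{\left(-33 \right)} \left(n + u{\left(-3,-16 \right)}\right) = 2 \left(-33\right) \left(25 - 33\right) \left(-1419 + \frac{-6 - 16 + \left(-3\right)^{2} - -48}{-16 - 3}\right) = 2 \left(-33\right) \left(-8\right) \left(-1419 + \frac{-6 - 16 + 9 + 48}{-19}\right) = 528 \left(-1419 - \frac{35}{19}\right) = 528 \left(- \frac{26996}{19}\right) = - \frac{14253888}{19}$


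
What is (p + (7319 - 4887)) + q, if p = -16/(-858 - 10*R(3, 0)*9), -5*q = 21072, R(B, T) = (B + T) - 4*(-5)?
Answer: -1630891/915 ≈ -1782.4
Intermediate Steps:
R(B, T) = 20 + B + T (R(B, T) = (B + T) + 20 = 20 + B + T)
q = -21072/5 (q = -⅕*21072 = -21072/5 ≈ -4214.4)
p = 1/183 (p = -16/(-858 - 10*(20 + 3 + 0)*9) = -16/(-858 - 10*23*9) = -16/(-858 - 230*9) = -16/(-858 - 2070) = -16/(-2928) = -16*(-1/2928) = 1/183 ≈ 0.0054645)
(p + (7319 - 4887)) + q = (1/183 + (7319 - 4887)) - 21072/5 = (1/183 + 2432) - 21072/5 = 445057/183 - 21072/5 = -1630891/915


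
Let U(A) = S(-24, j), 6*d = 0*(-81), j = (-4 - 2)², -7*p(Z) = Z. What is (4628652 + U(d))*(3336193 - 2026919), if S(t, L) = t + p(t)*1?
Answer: 42421027495080/7 ≈ 6.0601e+12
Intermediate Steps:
p(Z) = -Z/7
j = 36 (j = (-6)² = 36)
S(t, L) = 6*t/7 (S(t, L) = t - t/7*1 = t - t/7 = 6*t/7)
d = 0 (d = (0*(-81))/6 = (⅙)*0 = 0)
U(A) = -144/7 (U(A) = (6/7)*(-24) = -144/7)
(4628652 + U(d))*(3336193 - 2026919) = (4628652 - 144/7)*(3336193 - 2026919) = (32400420/7)*1309274 = 42421027495080/7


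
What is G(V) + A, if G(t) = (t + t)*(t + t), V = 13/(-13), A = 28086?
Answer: 28090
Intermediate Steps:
V = -1 (V = 13*(-1/13) = -1)
G(t) = 4*t**2 (G(t) = (2*t)*(2*t) = 4*t**2)
G(V) + A = 4*(-1)**2 + 28086 = 4*1 + 28086 = 4 + 28086 = 28090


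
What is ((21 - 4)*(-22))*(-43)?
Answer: 16082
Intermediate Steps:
((21 - 4)*(-22))*(-43) = (17*(-22))*(-43) = -374*(-43) = 16082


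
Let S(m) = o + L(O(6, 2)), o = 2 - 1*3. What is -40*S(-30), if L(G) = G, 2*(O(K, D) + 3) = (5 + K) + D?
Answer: -100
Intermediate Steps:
O(K, D) = -½ + D/2 + K/2 (O(K, D) = -3 + ((5 + K) + D)/2 = -3 + (5 + D + K)/2 = -3 + (5/2 + D/2 + K/2) = -½ + D/2 + K/2)
o = -1 (o = 2 - 3 = -1)
S(m) = 5/2 (S(m) = -1 + (-½ + (½)*2 + (½)*6) = -1 + (-½ + 1 + 3) = -1 + 7/2 = 5/2)
-40*S(-30) = -40*5/2 = -100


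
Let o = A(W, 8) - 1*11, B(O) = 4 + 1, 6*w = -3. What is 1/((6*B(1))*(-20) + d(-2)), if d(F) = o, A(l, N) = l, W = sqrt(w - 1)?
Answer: -1222/746645 - I*sqrt(6)/746645 ≈ -0.0016367 - 3.2807e-6*I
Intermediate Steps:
w = -1/2 (w = (1/6)*(-3) = -1/2 ≈ -0.50000)
W = I*sqrt(6)/2 (W = sqrt(-1/2 - 1) = sqrt(-3/2) = I*sqrt(6)/2 ≈ 1.2247*I)
B(O) = 5
o = -11 + I*sqrt(6)/2 (o = I*sqrt(6)/2 - 1*11 = I*sqrt(6)/2 - 11 = -11 + I*sqrt(6)/2 ≈ -11.0 + 1.2247*I)
d(F) = -11 + I*sqrt(6)/2
1/((6*B(1))*(-20) + d(-2)) = 1/((6*5)*(-20) + (-11 + I*sqrt(6)/2)) = 1/(30*(-20) + (-11 + I*sqrt(6)/2)) = 1/(-600 + (-11 + I*sqrt(6)/2)) = 1/(-611 + I*sqrt(6)/2)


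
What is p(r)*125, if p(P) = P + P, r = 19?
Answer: 4750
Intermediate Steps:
p(P) = 2*P
p(r)*125 = (2*19)*125 = 38*125 = 4750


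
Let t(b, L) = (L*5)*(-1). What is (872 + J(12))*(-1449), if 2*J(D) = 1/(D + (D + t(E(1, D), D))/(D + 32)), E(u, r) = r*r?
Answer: -101087553/80 ≈ -1.2636e+6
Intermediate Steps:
E(u, r) = r²
t(b, L) = -5*L (t(b, L) = (5*L)*(-1) = -5*L)
J(D) = 1/(2*(D - 4*D/(32 + D))) (J(D) = 1/(2*(D + (D - 5*D)/(D + 32))) = 1/(2*(D + (-4*D)/(32 + D))) = 1/(2*(D - 4*D/(32 + D))))
(872 + J(12))*(-1449) = (872 + (½)*(32 + 12)/(12*(28 + 12)))*(-1449) = (872 + (½)*(1/12)*44/40)*(-1449) = (872 + (½)*(1/12)*(1/40)*44)*(-1449) = (872 + 11/240)*(-1449) = (209291/240)*(-1449) = -101087553/80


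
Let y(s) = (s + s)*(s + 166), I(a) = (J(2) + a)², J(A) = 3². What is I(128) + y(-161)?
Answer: 17159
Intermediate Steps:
J(A) = 9
I(a) = (9 + a)²
y(s) = 2*s*(166 + s) (y(s) = (2*s)*(166 + s) = 2*s*(166 + s))
I(128) + y(-161) = (9 + 128)² + 2*(-161)*(166 - 161) = 137² + 2*(-161)*5 = 18769 - 1610 = 17159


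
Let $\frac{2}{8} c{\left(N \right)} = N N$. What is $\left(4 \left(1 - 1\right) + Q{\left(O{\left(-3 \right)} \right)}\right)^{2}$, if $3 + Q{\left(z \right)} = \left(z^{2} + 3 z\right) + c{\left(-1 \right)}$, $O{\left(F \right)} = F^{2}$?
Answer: $11881$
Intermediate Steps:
$c{\left(N \right)} = 4 N^{2}$ ($c{\left(N \right)} = 4 N N = 4 N^{2}$)
$Q{\left(z \right)} = 1 + z^{2} + 3 z$ ($Q{\left(z \right)} = -3 + \left(\left(z^{2} + 3 z\right) + 4 \left(-1\right)^{2}\right) = -3 + \left(\left(z^{2} + 3 z\right) + 4 \cdot 1\right) = -3 + \left(\left(z^{2} + 3 z\right) + 4\right) = -3 + \left(4 + z^{2} + 3 z\right) = 1 + z^{2} + 3 z$)
$\left(4 \left(1 - 1\right) + Q{\left(O{\left(-3 \right)} \right)}\right)^{2} = \left(4 \left(1 - 1\right) + \left(1 + \left(\left(-3\right)^{2}\right)^{2} + 3 \left(-3\right)^{2}\right)\right)^{2} = \left(4 \cdot 0 + \left(1 + 9^{2} + 3 \cdot 9\right)\right)^{2} = \left(0 + \left(1 + 81 + 27\right)\right)^{2} = \left(0 + 109\right)^{2} = 109^{2} = 11881$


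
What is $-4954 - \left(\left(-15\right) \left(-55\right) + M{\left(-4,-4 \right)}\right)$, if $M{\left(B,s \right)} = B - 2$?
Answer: $-5773$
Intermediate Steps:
$M{\left(B,s \right)} = -2 + B$ ($M{\left(B,s \right)} = B - 2 = -2 + B$)
$-4954 - \left(\left(-15\right) \left(-55\right) + M{\left(-4,-4 \right)}\right) = -4954 - \left(\left(-15\right) \left(-55\right) - 6\right) = -4954 - \left(825 - 6\right) = -4954 - 819 = -5773$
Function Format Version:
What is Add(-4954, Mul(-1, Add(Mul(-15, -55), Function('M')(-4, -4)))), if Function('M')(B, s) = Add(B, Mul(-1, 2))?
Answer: -5773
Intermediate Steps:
Function('M')(B, s) = Add(-2, B) (Function('M')(B, s) = Add(B, -2) = Add(-2, B))
Add(-4954, Mul(-1, Add(Mul(-15, -55), Function('M')(-4, -4)))) = Add(-4954, Mul(-1, Add(Mul(-15, -55), Add(-2, -4)))) = Add(-4954, Mul(-1, Add(825, -6))) = Add(-4954, Mul(-1, 819)) = Add(-4954, -819) = -5773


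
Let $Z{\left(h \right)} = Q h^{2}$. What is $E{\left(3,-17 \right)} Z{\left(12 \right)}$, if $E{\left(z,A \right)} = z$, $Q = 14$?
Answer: $6048$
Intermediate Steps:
$Z{\left(h \right)} = 14 h^{2}$
$E{\left(3,-17 \right)} Z{\left(12 \right)} = 3 \cdot 14 \cdot 12^{2} = 3 \cdot 14 \cdot 144 = 3 \cdot 2016 = 6048$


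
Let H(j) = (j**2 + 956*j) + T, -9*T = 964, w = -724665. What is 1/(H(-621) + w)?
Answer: -9/8395264 ≈ -1.0720e-6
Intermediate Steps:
T = -964/9 (T = -1/9*964 = -964/9 ≈ -107.11)
H(j) = -964/9 + j**2 + 956*j (H(j) = (j**2 + 956*j) - 964/9 = -964/9 + j**2 + 956*j)
1/(H(-621) + w) = 1/((-964/9 + (-621)**2 + 956*(-621)) - 724665) = 1/((-964/9 + 385641 - 593676) - 724665) = 1/(-1873279/9 - 724665) = 1/(-8395264/9) = -9/8395264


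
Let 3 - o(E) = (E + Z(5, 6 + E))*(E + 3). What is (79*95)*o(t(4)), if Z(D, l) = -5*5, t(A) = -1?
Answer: 412775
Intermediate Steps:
Z(D, l) = -25
o(E) = 3 - (-25 + E)*(3 + E) (o(E) = 3 - (E - 25)*(E + 3) = 3 - (-25 + E)*(3 + E))
(79*95)*o(t(4)) = (79*95)*(78 - 1*(-1)² + 22*(-1)) = 7505*(78 - 1*1 - 22) = 7505*(78 - 1 - 22) = 7505*55 = 412775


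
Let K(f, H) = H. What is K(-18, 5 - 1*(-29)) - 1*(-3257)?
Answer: 3291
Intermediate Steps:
K(-18, 5 - 1*(-29)) - 1*(-3257) = (5 - 1*(-29)) - 1*(-3257) = (5 + 29) + 3257 = 34 + 3257 = 3291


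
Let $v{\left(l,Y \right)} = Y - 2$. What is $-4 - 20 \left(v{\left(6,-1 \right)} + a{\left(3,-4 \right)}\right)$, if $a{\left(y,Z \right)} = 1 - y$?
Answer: $96$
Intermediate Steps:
$v{\left(l,Y \right)} = -2 + Y$
$-4 - 20 \left(v{\left(6,-1 \right)} + a{\left(3,-4 \right)}\right) = -4 - 20 \left(\left(-2 - 1\right) + \left(1 - 3\right)\right) = -4 - 20 \left(-3 + \left(1 - 3\right)\right) = -4 - 20 \left(-3 - 2\right) = -4 - -100 = -4 + 100 = 96$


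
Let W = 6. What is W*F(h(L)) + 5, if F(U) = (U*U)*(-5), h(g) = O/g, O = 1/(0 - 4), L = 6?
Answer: 475/96 ≈ 4.9479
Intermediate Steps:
O = -¼ (O = 1/(-4) = -¼ ≈ -0.25000)
h(g) = -1/(4*g)
F(U) = -5*U² (F(U) = U²*(-5) = -5*U²)
W*F(h(L)) + 5 = 6*(-5*(-¼/6)²) + 5 = 6*(-5*(-¼*⅙)²) + 5 = 6*(-5*(-1/24)²) + 5 = 6*(-5*1/576) + 5 = 6*(-5/576) + 5 = -5/96 + 5 = 475/96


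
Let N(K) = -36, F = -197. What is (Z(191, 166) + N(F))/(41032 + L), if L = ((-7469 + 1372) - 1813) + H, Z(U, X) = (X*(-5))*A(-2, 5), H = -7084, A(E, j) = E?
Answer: 812/13019 ≈ 0.062370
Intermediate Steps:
Z(U, X) = 10*X (Z(U, X) = (X*(-5))*(-2) = -5*X*(-2) = 10*X)
L = -14994 (L = ((-7469 + 1372) - 1813) - 7084 = (-6097 - 1813) - 7084 = -7910 - 7084 = -14994)
(Z(191, 166) + N(F))/(41032 + L) = (10*166 - 36)/(41032 - 14994) = (1660 - 36)/26038 = 1624*(1/26038) = 812/13019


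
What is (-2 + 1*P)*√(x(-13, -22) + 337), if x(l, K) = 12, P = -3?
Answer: -5*√349 ≈ -93.408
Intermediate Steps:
(-2 + 1*P)*√(x(-13, -22) + 337) = (-2 + 1*(-3))*√(12 + 337) = (-2 - 3)*√349 = -5*√349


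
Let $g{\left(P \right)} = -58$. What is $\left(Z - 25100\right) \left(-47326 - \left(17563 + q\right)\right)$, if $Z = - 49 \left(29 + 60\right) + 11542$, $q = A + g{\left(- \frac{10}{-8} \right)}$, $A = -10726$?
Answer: $969507495$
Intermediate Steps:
$q = -10784$ ($q = -10726 - 58 = -10784$)
$Z = 7181$ ($Z = \left(-49\right) 89 + 11542 = -4361 + 11542 = 7181$)
$\left(Z - 25100\right) \left(-47326 - \left(17563 + q\right)\right) = \left(7181 - 25100\right) \left(-47326 - 6779\right) = - 17919 \left(-47326 + \left(-17563 + 10784\right)\right) = - 17919 \left(-47326 - 6779\right) = \left(-17919\right) \left(-54105\right) = 969507495$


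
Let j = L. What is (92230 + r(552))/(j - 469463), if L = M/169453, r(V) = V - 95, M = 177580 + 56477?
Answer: -15706090211/79551679682 ≈ -0.19743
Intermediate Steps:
M = 234057
r(V) = -95 + V
L = 234057/169453 ≈ 1.3813
j = 234057/169453 ≈ 1.3813
(92230 + r(552))/(j - 469463) = (92230 + (-95 + 552))/(234057/169453 - 469463) = (92230 + 457)/(-79551679682/169453) = 92687*(-169453/79551679682) = -15706090211/79551679682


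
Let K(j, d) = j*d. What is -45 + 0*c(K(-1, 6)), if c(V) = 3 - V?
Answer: -45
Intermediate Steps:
K(j, d) = d*j
-45 + 0*c(K(-1, 6)) = -45 + 0*(3 - 6*(-1)) = -45 + 0*(3 - 1*(-6)) = -45 + 0*(3 + 6) = -45 + 0*9 = -45 + 0 = -45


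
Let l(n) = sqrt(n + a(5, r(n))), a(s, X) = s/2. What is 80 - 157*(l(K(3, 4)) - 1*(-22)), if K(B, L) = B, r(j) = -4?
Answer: -3374 - 157*sqrt(22)/2 ≈ -3742.2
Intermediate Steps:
a(s, X) = s/2 (a(s, X) = s*(1/2) = s/2)
l(n) = sqrt(5/2 + n) (l(n) = sqrt(n + (1/2)*5) = sqrt(n + 5/2) = sqrt(5/2 + n))
80 - 157*(l(K(3, 4)) - 1*(-22)) = 80 - 157*(sqrt(10 + 4*3)/2 - 1*(-22)) = 80 - 157*(sqrt(10 + 12)/2 + 22) = 80 - 157*(sqrt(22)/2 + 22) = 80 - 157*(22 + sqrt(22)/2) = 80 + (-3454 - 157*sqrt(22)/2) = -3374 - 157*sqrt(22)/2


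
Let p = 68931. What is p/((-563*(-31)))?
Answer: 68931/17453 ≈ 3.9495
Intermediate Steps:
p/((-563*(-31))) = 68931/((-563*(-31))) = 68931/17453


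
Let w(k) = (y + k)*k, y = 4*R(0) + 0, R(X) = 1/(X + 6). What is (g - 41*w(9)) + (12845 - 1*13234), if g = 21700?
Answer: 17744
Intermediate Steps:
R(X) = 1/(6 + X)
y = 2/3 (y = 4/(6 + 0) + 0 = 4/6 + 0 = 4*(1/6) + 0 = 2/3 + 0 = 2/3 ≈ 0.66667)
w(k) = k*(2/3 + k) (w(k) = (2/3 + k)*k = k*(2/3 + k))
(g - 41*w(9)) + (12845 - 1*13234) = (21700 - 41*9*(2 + 3*9)/3) + (12845 - 1*13234) = (21700 - 41*9*(2 + 27)/3) + (12845 - 13234) = (21700 - 41*9*29/3) - 389 = (21700 - 41*87) - 389 = (21700 - 3567) - 389 = 18133 - 389 = 17744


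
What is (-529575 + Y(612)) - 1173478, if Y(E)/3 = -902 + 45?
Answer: -1705624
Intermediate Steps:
Y(E) = -2571 (Y(E) = 3*(-902 + 45) = 3*(-857) = -2571)
(-529575 + Y(612)) - 1173478 = (-529575 - 2571) - 1173478 = -532146 - 1173478 = -1705624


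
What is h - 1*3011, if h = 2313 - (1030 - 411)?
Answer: -1317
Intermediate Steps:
h = 1694 (h = 2313 - 1*619 = 2313 - 619 = 1694)
h - 1*3011 = 1694 - 1*3011 = 1694 - 3011 = -1317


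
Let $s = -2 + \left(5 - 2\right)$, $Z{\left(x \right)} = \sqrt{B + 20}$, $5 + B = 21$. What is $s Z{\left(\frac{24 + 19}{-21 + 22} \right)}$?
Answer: $6$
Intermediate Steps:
$B = 16$ ($B = -5 + 21 = 16$)
$Z{\left(x \right)} = 6$ ($Z{\left(x \right)} = \sqrt{16 + 20} = \sqrt{36} = 6$)
$s = 1$ ($s = -2 + 3 = 1$)
$s Z{\left(\frac{24 + 19}{-21 + 22} \right)} = 1 \cdot 6 = 6$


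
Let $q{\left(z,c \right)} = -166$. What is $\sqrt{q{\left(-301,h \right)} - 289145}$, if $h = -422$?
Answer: $11 i \sqrt{2391} \approx 537.88 i$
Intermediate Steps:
$\sqrt{q{\left(-301,h \right)} - 289145} = \sqrt{-166 - 289145} = \sqrt{-289311} = 11 i \sqrt{2391}$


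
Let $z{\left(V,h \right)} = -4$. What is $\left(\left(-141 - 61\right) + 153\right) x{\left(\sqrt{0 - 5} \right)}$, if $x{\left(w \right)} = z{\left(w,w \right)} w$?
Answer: $196 i \sqrt{5} \approx 438.27 i$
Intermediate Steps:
$x{\left(w \right)} = - 4 w$
$\left(\left(-141 - 61\right) + 153\right) x{\left(\sqrt{0 - 5} \right)} = \left(\left(-141 - 61\right) + 153\right) \left(- 4 \sqrt{0 - 5}\right) = \left(-202 + 153\right) \left(- 4 \sqrt{-5}\right) = - 49 \left(- 4 i \sqrt{5}\right) = 196 i \sqrt{5}$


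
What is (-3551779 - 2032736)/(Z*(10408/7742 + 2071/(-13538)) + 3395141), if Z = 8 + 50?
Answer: -20904274865355/12709143973154 ≈ -1.6448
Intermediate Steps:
Z = 58
(-3551779 - 2032736)/(Z*(10408/7742 + 2071/(-13538)) + 3395141) = (-3551779 - 2032736)/(58*(10408/7742 + 2071/(-13538)) + 3395141) = -5584515/(58*(10408*(1/7742) + 2071*(-1/13538)) + 3395141) = -5584515/(58*(5204/3871 - 2071/13538) + 3395141) = -5584515/(58*(8919273/7486514) + 3395141) = -5584515/(258658917/3743257 + 3395141) = -5584515/12709143973154/3743257 = -5584515*3743257/12709143973154 = -20904274865355/12709143973154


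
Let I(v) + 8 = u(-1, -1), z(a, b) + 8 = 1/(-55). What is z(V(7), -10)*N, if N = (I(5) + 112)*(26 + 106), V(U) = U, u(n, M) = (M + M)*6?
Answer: -486864/5 ≈ -97373.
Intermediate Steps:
u(n, M) = 12*M (u(n, M) = (2*M)*6 = 12*M)
z(a, b) = -441/55 (z(a, b) = -8 + 1/(-55) = -8 - 1/55 = -441/55)
I(v) = -20 (I(v) = -8 + 12*(-1) = -8 - 12 = -20)
N = 12144 (N = (-20 + 112)*(26 + 106) = 92*132 = 12144)
z(V(7), -10)*N = -441/55*12144 = -486864/5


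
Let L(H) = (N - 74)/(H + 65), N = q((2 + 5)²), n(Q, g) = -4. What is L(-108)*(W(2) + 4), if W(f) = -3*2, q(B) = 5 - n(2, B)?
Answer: -130/43 ≈ -3.0233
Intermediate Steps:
q(B) = 9 (q(B) = 5 - 1*(-4) = 5 + 4 = 9)
W(f) = -6
N = 9
L(H) = -65/(65 + H) (L(H) = (9 - 74)/(H + 65) = -65/(65 + H))
L(-108)*(W(2) + 4) = (-65/(65 - 108))*(-6 + 4) = -65/(-43)*(-2) = -65*(-1/43)*(-2) = (65/43)*(-2) = -130/43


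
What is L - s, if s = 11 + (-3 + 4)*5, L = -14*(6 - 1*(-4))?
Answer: -156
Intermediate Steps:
L = -140 (L = -14*(6 + 4) = -14*10 = -140)
s = 16 (s = 11 + 1*5 = 11 + 5 = 16)
L - s = -140 - 1*16 = -140 - 16 = -156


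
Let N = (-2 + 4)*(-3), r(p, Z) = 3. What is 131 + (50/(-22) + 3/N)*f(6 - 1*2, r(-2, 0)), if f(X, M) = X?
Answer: 1319/11 ≈ 119.91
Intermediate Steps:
N = -6 (N = 2*(-3) = -6)
131 + (50/(-22) + 3/N)*f(6 - 1*2, r(-2, 0)) = 131 + (50/(-22) + 3/(-6))*(6 - 1*2) = 131 + (50*(-1/22) + 3*(-⅙))*(6 - 2) = 131 + (-25/11 - ½)*4 = 131 - 61/22*4 = 131 - 122/11 = 1319/11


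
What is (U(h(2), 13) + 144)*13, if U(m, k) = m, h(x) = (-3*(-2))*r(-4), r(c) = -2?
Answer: 1716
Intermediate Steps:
h(x) = -12 (h(x) = -3*(-2)*(-2) = 6*(-2) = -12)
(U(h(2), 13) + 144)*13 = (-12 + 144)*13 = 132*13 = 1716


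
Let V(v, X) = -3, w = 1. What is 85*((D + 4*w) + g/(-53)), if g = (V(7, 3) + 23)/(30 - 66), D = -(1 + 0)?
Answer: 122060/477 ≈ 255.89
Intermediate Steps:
D = -1 (D = -1*1 = -1)
g = -5/9 (g = (-3 + 23)/(30 - 66) = 20/(-36) = 20*(-1/36) = -5/9 ≈ -0.55556)
85*((D + 4*w) + g/(-53)) = 85*((-1 + 4*1) - 5/9/(-53)) = 85*((-1 + 4) - 5/9*(-1/53)) = 85*(3 + 5/477) = 85*(1436/477) = 122060/477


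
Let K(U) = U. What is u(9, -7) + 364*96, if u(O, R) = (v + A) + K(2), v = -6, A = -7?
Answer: 34933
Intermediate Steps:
u(O, R) = -11 (u(O, R) = (-6 - 7) + 2 = -13 + 2 = -11)
u(9, -7) + 364*96 = -11 + 364*96 = -11 + 34944 = 34933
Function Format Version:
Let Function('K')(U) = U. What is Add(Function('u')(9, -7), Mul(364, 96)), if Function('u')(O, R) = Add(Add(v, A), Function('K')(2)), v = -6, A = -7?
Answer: 34933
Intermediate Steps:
Function('u')(O, R) = -11 (Function('u')(O, R) = Add(Add(-6, -7), 2) = Add(-13, 2) = -11)
Add(Function('u')(9, -7), Mul(364, 96)) = Add(-11, Mul(364, 96)) = Add(-11, 34944) = 34933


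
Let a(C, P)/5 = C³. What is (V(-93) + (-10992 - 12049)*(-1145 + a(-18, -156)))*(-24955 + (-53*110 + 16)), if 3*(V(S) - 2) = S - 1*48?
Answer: -21484683786740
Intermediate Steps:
a(C, P) = 5*C³
V(S) = -14 + S/3 (V(S) = 2 + (S - 1*48)/3 = 2 + (S - 48)/3 = 2 + (-48 + S)/3 = 2 + (-16 + S/3) = -14 + S/3)
(V(-93) + (-10992 - 12049)*(-1145 + a(-18, -156)))*(-24955 + (-53*110 + 16)) = ((-14 + (⅓)*(-93)) + (-10992 - 12049)*(-1145 + 5*(-18)³))*(-24955 + (-53*110 + 16)) = ((-14 - 31) - 23041*(-1145 + 5*(-5832)))*(-24955 + (-5830 + 16)) = (-45 - 23041*(-1145 - 29160))*(-24955 - 5814) = (-45 - 23041*(-30305))*(-30769) = (-45 + 698257505)*(-30769) = 698257460*(-30769) = -21484683786740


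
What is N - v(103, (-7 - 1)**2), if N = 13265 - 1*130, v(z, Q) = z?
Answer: 13032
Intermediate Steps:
N = 13135 (N = 13265 - 130 = 13135)
N - v(103, (-7 - 1)**2) = 13135 - 1*103 = 13135 - 103 = 13032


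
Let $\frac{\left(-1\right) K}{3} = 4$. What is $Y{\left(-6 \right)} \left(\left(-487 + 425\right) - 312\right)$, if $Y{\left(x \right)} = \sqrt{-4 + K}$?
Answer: $- 1496 i \approx - 1496.0 i$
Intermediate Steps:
$K = -12$ ($K = \left(-3\right) 4 = -12$)
$Y{\left(x \right)} = 4 i$ ($Y{\left(x \right)} = \sqrt{-4 - 12} = \sqrt{-16} = 4 i$)
$Y{\left(-6 \right)} \left(\left(-487 + 425\right) - 312\right) = 4 i \left(\left(-487 + 425\right) - 312\right) = 4 i \left(-62 - 312\right) = 4 i \left(-374\right) = - 1496 i$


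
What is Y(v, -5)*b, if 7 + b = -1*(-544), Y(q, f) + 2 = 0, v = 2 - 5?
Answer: -1074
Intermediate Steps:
v = -3
Y(q, f) = -2 (Y(q, f) = -2 + 0 = -2)
b = 537 (b = -7 - 1*(-544) = -7 + 544 = 537)
Y(v, -5)*b = -2*537 = -1074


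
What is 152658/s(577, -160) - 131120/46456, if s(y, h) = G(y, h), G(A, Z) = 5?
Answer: 886403056/29035 ≈ 30529.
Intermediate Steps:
s(y, h) = 5
152658/s(577, -160) - 131120/46456 = 152658/5 - 131120/46456 = 152658*(⅕) - 131120*1/46456 = 152658/5 - 16390/5807 = 886403056/29035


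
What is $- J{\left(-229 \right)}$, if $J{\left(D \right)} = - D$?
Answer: $-229$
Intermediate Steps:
$- J{\left(-229 \right)} = - \left(-1\right) \left(-229\right) = \left(-1\right) 229 = -229$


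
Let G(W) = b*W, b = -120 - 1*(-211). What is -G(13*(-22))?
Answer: 26026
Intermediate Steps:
b = 91 (b = -120 + 211 = 91)
G(W) = 91*W
-G(13*(-22)) = -91*13*(-22) = -91*(-286) = -1*(-26026) = 26026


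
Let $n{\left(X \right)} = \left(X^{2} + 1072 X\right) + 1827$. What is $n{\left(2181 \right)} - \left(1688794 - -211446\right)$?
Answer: $5196380$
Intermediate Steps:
$n{\left(X \right)} = 1827 + X^{2} + 1072 X$
$n{\left(2181 \right)} - \left(1688794 - -211446\right) = \left(1827 + 2181^{2} + 1072 \cdot 2181\right) - \left(1688794 - -211446\right) = \left(1827 + 4756761 + 2338032\right) - \left(1688794 + 211446\right) = 7096620 - 1900240 = 5196380$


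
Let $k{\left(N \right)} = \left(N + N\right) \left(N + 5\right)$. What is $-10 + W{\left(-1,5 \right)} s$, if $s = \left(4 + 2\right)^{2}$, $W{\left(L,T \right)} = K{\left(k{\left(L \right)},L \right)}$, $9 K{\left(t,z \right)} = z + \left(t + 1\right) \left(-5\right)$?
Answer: $126$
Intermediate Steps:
$k{\left(N \right)} = 2 N \left(5 + N\right)$
$K{\left(t,z \right)} = - \frac{5}{9} - \frac{5 t}{9} + \frac{z}{9}$ ($K{\left(t,z \right)} = \frac{z + \left(t + 1\right) \left(-5\right)}{9} = \frac{z + \left(1 + t\right) \left(-5\right)}{9} = \frac{z - \left(5 + 5 t\right)}{9} = \frac{-5 + z - 5 t}{9} = - \frac{5}{9} - \frac{5 t}{9} + \frac{z}{9}$)
$W{\left(L,T \right)} = - \frac{5}{9} + \frac{L}{9} - \frac{10 L \left(5 + L\right)}{9}$ ($W{\left(L,T \right)} = - \frac{5}{9} - \frac{5 \cdot 2 L \left(5 + L\right)}{9} + \frac{L}{9} = - \frac{5}{9} - \frac{10 L \left(5 + L\right)}{9} + \frac{L}{9} = - \frac{5}{9} + \frac{L}{9} - \frac{10 L \left(5 + L\right)}{9}$)
$s = 36$ ($s = 6^{2} = 36$)
$-10 + W{\left(-1,5 \right)} s = -10 + \left(- \frac{5}{9} + \frac{1}{9} \left(-1\right) - - \frac{10 \left(5 - 1\right)}{9}\right) 36 = -10 + \left(- \frac{5}{9} - \frac{1}{9} - \left(- \frac{10}{9}\right) 4\right) 36 = -10 + \left(- \frac{5}{9} - \frac{1}{9} + \frac{40}{9}\right) 36 = -10 + \frac{34}{9} \cdot 36 = -10 + 136 = 126$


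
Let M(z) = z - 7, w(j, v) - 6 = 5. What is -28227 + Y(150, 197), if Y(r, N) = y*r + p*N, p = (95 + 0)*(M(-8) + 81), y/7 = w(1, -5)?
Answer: 1218513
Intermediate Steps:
w(j, v) = 11 (w(j, v) = 6 + 5 = 11)
M(z) = -7 + z
y = 77 (y = 7*11 = 77)
p = 6270 (p = (95 + 0)*((-7 - 8) + 81) = 95*(-15 + 81) = 95*66 = 6270)
Y(r, N) = 77*r + 6270*N
-28227 + Y(150, 197) = -28227 + (77*150 + 6270*197) = -28227 + (11550 + 1235190) = -28227 + 1246740 = 1218513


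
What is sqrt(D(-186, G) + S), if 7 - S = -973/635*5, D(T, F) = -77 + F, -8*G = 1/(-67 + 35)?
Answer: 5*I*sqrt(10295255)/2032 ≈ 7.8952*I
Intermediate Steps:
G = 1/256 (G = -1/(8*(-67 + 35)) = -1/8/(-32) = -1/8*(-1/32) = 1/256 ≈ 0.0039063)
S = 1862/127 (S = 7 - (-973/635)*5 = 7 - (-973*1/635)*5 = 7 - (-973)*5/635 = 7 - 1*(-973/127) = 7 + 973/127 = 1862/127 ≈ 14.661)
sqrt(D(-186, G) + S) = sqrt((-77 + 1/256) + 1862/127) = sqrt(-19711/256 + 1862/127) = sqrt(-2026625/32512) = 5*I*sqrt(10295255)/2032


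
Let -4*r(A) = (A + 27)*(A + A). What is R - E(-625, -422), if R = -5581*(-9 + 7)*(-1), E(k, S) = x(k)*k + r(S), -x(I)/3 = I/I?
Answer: 70308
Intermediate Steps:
x(I) = -3 (x(I) = -3*I/I = -3*1 = -3)
r(A) = -A*(27 + A)/2 (r(A) = -(A + 27)*(A + A)/4 = -(27 + A)*2*A/4 = -A*(27 + A)/2)
E(k, S) = -3*k - S*(27 + S)/2
R = -11162 (R = -(-11162)*(-1) = -5581*2 = -11162)
R - E(-625, -422) = -11162 - (-3*(-625) - ½*(-422)*(27 - 422)) = -11162 - (1875 - ½*(-422)*(-395)) = -11162 - (1875 - 83345) = -11162 - 1*(-81470) = -11162 + 81470 = 70308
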